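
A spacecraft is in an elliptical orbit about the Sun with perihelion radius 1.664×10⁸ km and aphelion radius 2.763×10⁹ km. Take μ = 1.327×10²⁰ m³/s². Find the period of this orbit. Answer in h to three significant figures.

Semi-major axis a = (r_p + r_a)/2 = (1.6640×10⁸ + 2.7630×10⁹)/2 = 1.4647×10⁹ km = 1.465×10¹² m.
By Kepler's third law T = 2π√(a³/μ) = 2π × 1.539×10⁸ = 9.669×10⁸ s.
= 2.686×10⁵ h.

T ≈ 269000 h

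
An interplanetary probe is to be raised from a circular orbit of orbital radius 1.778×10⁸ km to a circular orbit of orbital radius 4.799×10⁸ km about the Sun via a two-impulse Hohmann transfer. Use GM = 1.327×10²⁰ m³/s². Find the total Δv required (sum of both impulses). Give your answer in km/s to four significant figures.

Δv_total ≈ 10.08 km/s

r₁ = 1.778×10⁸ km = 1.778×10¹¹ m.
r₂ = 4.799×10⁸ km = 4.799×10¹¹ m.
Transfer ellipse a_t = (r₁ + r₂)/2 = 3.288×10¹¹ m.
At r₁: circular v_c1 = √(μ/r₁) = 27320 m/s; transfer-perihelion v_p = √[μ(2/r₁ − 1/a_t)] = 33000 m/s.
Δv₁ = v_p − v_c1 = 5683 m/s.
At r₂: circular v_c2 = √(μ/r₂) = 16630 m/s; transfer-aphelion v_a = √[μ(2/r₂ − 1/a_t)] = 12230 m/s.
Δv₂ = v_c2 − v_a = 4402 m/s.
Total Δv = Δv₁ + Δv₂ = 10080 m/s = 10.08 km/s.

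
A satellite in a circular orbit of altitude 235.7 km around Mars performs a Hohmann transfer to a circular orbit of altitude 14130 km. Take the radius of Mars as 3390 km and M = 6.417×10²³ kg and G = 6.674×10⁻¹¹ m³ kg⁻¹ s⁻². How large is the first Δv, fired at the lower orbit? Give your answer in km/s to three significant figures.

Δv ≈ 0.987 km/s

μ = GM = 6.674×10⁻¹¹ × 6.417×10²³ = 4.283×10¹³ m³/s².
r₁ = 3390 + 235.7 = 3625.7 km = 3.6257×10⁶ m.
r₂ = 3390 + 14130 = 17520 km = 1.7520×10⁷ m.
Transfer ellipse a_t = (r₁ + r₂)/2 = 1.057×10⁷ m.
At r₁: circular v_c1 = √(μ/r₁) = 3437 m/s; transfer-periapsis v_p = √[μ(2/r₁ − 1/a_t)] = 4424 m/s.
Δv₁ = v_p − v_c1 = 987.3 m/s.
= 0.9873 km/s.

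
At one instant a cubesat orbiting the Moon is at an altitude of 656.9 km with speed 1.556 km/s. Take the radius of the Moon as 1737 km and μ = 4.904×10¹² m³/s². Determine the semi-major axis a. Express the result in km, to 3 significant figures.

r = 1737 + 656.9 = 2393.9 km = 2.394×10⁶ m.
Vis-viva rearranged: 1/a = 2/r − v²/μ = 8.355×10⁻⁷ − 4.937×10⁻⁷ = 3.418×10⁻⁷ m⁻¹.
a = 2.926×10⁶ m = 2926.1 km.

a ≈ 2930 km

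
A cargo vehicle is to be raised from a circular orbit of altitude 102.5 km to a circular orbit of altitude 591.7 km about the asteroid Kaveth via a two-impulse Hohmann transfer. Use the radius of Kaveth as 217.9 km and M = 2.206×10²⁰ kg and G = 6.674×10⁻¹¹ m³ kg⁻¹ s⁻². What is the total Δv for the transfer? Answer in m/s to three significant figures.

μ = GM = 6.674×10⁻¹¹ × 2.206×10²⁰ = 1.472×10¹⁰ m³/s².
r₁ = 217.9 + 102.5 = 320.40 km = 3.2040×10⁵ m.
r₂ = 217.9 + 591.7 = 809.60 km = 8.0960×10⁵ m.
Transfer ellipse a_t = (r₁ + r₂)/2 = 5.650×10⁵ m.
At r₁: circular v_c1 = √(μ/r₁) = 214.4 m/s; transfer-periapsis v_p = √[μ(2/r₁ − 1/a_t)] = 256.6 m/s.
Δv₁ = v_p − v_c1 = 42.24 m/s.
At r₂: circular v_c2 = √(μ/r₂) = 134.9 m/s; transfer-apoapsis v_a = √[μ(2/r₂ − 1/a_t)] = 101.6 m/s.
Δv₂ = v_c2 − v_a = 33.30 m/s.
Total Δv = Δv₁ + Δv₂ = 75.54 m/s.

Δv_total ≈ 75.5 m/s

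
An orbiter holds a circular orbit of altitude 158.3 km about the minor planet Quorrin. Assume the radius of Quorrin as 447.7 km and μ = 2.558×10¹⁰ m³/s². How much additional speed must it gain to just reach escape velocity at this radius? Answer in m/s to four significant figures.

r = 447.7 + 158.3 = 606.00 km = 6.0600×10⁵ m.
Circular speed v_c = √(μ/r) = 205.5 m/s.
Escape speed v_esc = √(2μ/r) = √2 × v_c = 290.6 m/s.
Δv = v_esc − v_c = 85.10 m/s.

Δv ≈ 85.10 m/s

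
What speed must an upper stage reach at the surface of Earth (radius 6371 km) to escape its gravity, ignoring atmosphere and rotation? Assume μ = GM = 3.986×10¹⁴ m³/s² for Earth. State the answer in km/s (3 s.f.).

r = R = 6.371×10⁶ m.
Escape speed v_esc = √(2μ/r) = √(2 × 3.986×10¹⁴ / 6.371×10⁶) = √(1.251×10⁸) = 11190 m/s.
= 11.19 km/s.

v_esc ≈ 11.2 km/s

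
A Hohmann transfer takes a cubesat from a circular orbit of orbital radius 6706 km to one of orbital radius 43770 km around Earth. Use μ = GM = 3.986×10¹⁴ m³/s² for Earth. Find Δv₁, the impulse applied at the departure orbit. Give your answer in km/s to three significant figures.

r₁ = 6706 km = 6.706×10⁶ m.
r₂ = 43770 km = 4.377×10⁷ m.
Transfer ellipse a_t = (r₁ + r₂)/2 = 2.524×10⁷ m.
At r₁: circular v_c1 = √(μ/r₁) = 7710 m/s; transfer-perigee v_p = √[μ(2/r₁ − 1/a_t)] = 10150 m/s.
Δv₁ = v_p − v_c1 = 2443 m/s.
= 2.443 km/s.

Δv ≈ 2.44 km/s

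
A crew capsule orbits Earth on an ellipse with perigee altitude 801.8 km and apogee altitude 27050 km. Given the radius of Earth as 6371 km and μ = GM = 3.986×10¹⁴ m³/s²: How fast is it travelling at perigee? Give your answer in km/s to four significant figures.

v ≈ 9.566 km/s

r_p = 6371 + 801.8 = 7172.8 km = 7.1728×10⁶ m.
r_a = 6371 + 27050 = 33421 km = 3.3421×10⁷ m.
Semi-major axis a = (r_p + r_a)/2 = 20297 km = 2.030×10⁷ m.
Vis-viva: v² = μ(2/r − 1/a) = 3.986×10¹⁴ × (2.788×10⁻⁷ − 4.927×10⁻⁸) = 9.150×10⁷ m²/s².
v = 9566 m/s = 9.566 km/s.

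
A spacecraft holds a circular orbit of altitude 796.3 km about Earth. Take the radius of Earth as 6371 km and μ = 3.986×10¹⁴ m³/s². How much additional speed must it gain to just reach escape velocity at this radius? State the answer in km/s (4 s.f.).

r = 6371 + 796.3 = 7167.3 km = 7.1673×10⁶ m.
Circular speed v_c = √(μ/r) = 7457 m/s.
Escape speed v_esc = √(2μ/r) = √2 × v_c = 10550 m/s.
Δv = v_esc − v_c = 3089 m/s = 3.089 km/s.

Δv ≈ 3.089 km/s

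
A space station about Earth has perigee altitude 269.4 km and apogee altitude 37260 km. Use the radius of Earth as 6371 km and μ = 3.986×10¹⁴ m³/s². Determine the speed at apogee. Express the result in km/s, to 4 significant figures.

v ≈ 1.554 km/s

r_p = 6371 + 269.4 = 6640.4 km = 6.6404×10⁶ m.
r_a = 6371 + 37260 = 43631 km = 4.3631×10⁷ m.
Semi-major axis a = (r_p + r_a)/2 = 25136 km = 2.514×10⁷ m.
Vis-viva: v² = μ(2/r − 1/a) = 3.986×10¹⁴ × (4.584×10⁻⁸ − 3.978×10⁻⁸) = 2.413×10⁶ m²/s².
v = 1554 m/s = 1.554 km/s.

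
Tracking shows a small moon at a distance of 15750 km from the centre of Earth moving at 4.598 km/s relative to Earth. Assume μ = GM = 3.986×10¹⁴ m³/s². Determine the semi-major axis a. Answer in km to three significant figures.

a ≈ 13500 km

r = 1.575×10⁷ m.
Specific orbital energy ε = v²/2 − μ/r = (4598)²/2 − 3.986×10¹⁴/1.575×10⁷ = -1.474×10⁷ J/kg.
Since ε = −μ/(2a), a = −μ/(2ε) = 1.352×10⁷ m = 13524 km.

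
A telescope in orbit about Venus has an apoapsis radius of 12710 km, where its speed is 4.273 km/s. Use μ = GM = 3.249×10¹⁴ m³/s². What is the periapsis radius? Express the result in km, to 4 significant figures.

periapsis radius ≈ 7061 km

r_a = 1.271×10⁷ m.
Specific energy ε = v²/2 − μ/r = -1.643×10⁷ J/kg, so a = −μ/(2ε) = 9.885×10⁶ m.
The apsides satisfy r_p + r_a = 2a, so the periapsis radius is 2a − r_a = 7.061×10⁶ m = 7060.8 km.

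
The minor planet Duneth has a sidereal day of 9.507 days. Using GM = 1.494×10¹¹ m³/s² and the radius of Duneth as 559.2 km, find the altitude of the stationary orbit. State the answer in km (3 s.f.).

T = 9.507 days = 8.214×10⁵ s.
A synchronous orbit has period T, so by Kepler's third law a = (μT²/4π²)^(1/3).
μT²/4π² = 1.494×10¹¹ × (8.214×10⁵)² / 39.48 = 2.553×10²¹ m³.
a = 1.367×10⁷ m = 13668 km.
Altitude h = a − R = 13668 − 559.2 = 13109 km.

h_sync ≈ 13100 km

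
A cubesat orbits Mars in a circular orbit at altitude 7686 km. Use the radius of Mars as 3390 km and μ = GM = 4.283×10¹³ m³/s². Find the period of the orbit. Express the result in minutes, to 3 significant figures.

r = 3390 + 7686 = 11076 km = 1.1076×10⁷ m.
Kepler's third law: T = 2π√(r³/μ) = 2π√((1.108×10⁷)³ / 4.283×10¹³).
r³/μ = 3.172×10⁷ s², so T = 2π × 5.632×10³ = 3.539×10⁴ s.
Converting: 3.539×10⁴ s ÷ 60.00 = 589.8 minutes.

T ≈ 590 minutes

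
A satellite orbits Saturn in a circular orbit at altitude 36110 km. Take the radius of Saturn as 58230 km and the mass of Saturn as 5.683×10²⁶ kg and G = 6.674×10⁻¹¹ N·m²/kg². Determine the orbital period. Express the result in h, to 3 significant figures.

T ≈ 8.21 h

μ = GM = 6.674×10⁻¹¹ × 5.683×10²⁶ = 3.793×10¹⁶ m³/s².
r = 58230 + 36110 = 94340 km = 9.4340×10⁷ m.
Kepler's third law: T = 2π√(r³/μ) = 2π√((9.434×10⁷)³ / 3.793×10¹⁶).
r³/μ = 2.214×10⁷ s², so T = 2π × 4.705×10³ = 2.956×10⁴ s.
Converting: 2.956×10⁴ s ÷ 3600 = 8.212 h.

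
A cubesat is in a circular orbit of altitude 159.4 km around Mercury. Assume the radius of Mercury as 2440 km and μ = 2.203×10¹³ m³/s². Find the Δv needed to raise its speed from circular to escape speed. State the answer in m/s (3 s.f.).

r = 2440 + 159.4 = 2599.4 km = 2.5994×10⁶ m.
Circular speed v_c = √(μ/r) = 2911 m/s.
Escape speed v_esc = √(2μ/r) = √2 × v_c = 4117 m/s.
Δv = v_esc − v_c = 1206 m/s.

Δv ≈ 1210 m/s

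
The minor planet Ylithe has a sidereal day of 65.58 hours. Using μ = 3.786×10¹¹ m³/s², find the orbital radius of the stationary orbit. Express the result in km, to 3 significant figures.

T = 65.58 hours = 2.361×10⁵ s.
A synchronous orbit has period T, so by Kepler's third law a = (μT²/4π²)^(1/3).
μT²/4π² = 3.786×10¹¹ × (2.361×10⁵)² / 39.48 = 5.345×10²⁰ m³.
a = 8.116×10⁶ m = 8115.6 km.

r_sync ≈ 8120 km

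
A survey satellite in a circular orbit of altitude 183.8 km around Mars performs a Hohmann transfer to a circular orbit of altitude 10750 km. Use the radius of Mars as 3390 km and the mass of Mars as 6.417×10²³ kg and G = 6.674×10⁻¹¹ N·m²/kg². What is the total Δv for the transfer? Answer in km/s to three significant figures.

Δv_total ≈ 1.55 km/s

μ = GM = 6.674×10⁻¹¹ × 6.417×10²³ = 4.283×10¹³ m³/s².
r₁ = 3390 + 183.8 = 3573.8 km = 3.5738×10⁶ m.
r₂ = 3390 + 10750 = 14140 km = 1.4140×10⁷ m.
Transfer ellipse a_t = (r₁ + r₂)/2 = 8.857×10⁶ m.
At r₁: circular v_c1 = √(μ/r₁) = 3462 m/s; transfer-periapsis v_p = √[μ(2/r₁ − 1/a_t)] = 4374 m/s.
Δv₁ = v_p − v_c1 = 912.3 m/s.
At r₂: circular v_c2 = √(μ/r₂) = 1740 m/s; transfer-apoapsis v_a = √[μ(2/r₂ − 1/a_t)] = 1105 m/s.
Δv₂ = v_c2 − v_a = 634.8 m/s.
Total Δv = Δv₁ + Δv₂ = 1547 m/s = 1.547 km/s.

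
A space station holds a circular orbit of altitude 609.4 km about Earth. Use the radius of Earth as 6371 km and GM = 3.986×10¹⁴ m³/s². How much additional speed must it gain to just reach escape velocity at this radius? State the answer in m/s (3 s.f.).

Δv ≈ 3130 m/s

r = 6371 + 609.4 = 6980.4 km = 6.9804×10⁶ m.
Circular speed v_c = √(μ/r) = 7557 m/s.
Escape speed v_esc = √(2μ/r) = √2 × v_c = 10690 m/s.
Δv = v_esc − v_c = 3130 m/s.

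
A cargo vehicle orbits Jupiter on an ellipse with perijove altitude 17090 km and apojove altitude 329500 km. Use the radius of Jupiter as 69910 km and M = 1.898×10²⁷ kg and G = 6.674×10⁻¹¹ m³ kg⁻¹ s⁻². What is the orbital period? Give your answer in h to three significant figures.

T ≈ 18.6 h

μ = GM = 6.674×10⁻¹¹ × 1.898×10²⁷ = 1.267×10¹⁷ m³/s².
r_p = 69910 + 17090 = 87000 km = 8.7000×10⁷ m.
r_a = 69910 + 329500 = 399410 km = 3.9941×10⁸ m.
Semi-major axis a = (r_p + r_a)/2 = (87000 + 3.9941×10⁵)/2 = 2.4320×10⁵ km = 2.432×10⁸ m.
By Kepler's third law T = 2π√(a³/μ) = 2π × 1.066×10⁴ = 6.696×10⁴ s.
= 18.60 h.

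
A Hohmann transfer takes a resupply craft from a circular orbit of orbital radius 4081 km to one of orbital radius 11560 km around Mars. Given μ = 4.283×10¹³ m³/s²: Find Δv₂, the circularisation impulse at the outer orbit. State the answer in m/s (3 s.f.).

r₁ = 4081 km = 4.081×10⁶ m.
r₂ = 11560 km = 1.156×10⁷ m.
Transfer ellipse a_t = (r₁ + r₂)/2 = 7.820×10⁶ m.
At r₁: circular v_c1 = √(μ/r₁) = 3240 m/s; transfer-periapsis v_p = √[μ(2/r₁ − 1/a_t)] = 3939 m/s.
At r₂: circular v_c2 = √(μ/r₂) = 1925 m/s; transfer-apoapsis v_a = √[μ(2/r₂ − 1/a_t)] = 1390 m/s.
Δv₂ = v_c2 − v_a = 534.4 m/s.

Δv ≈ 534 m/s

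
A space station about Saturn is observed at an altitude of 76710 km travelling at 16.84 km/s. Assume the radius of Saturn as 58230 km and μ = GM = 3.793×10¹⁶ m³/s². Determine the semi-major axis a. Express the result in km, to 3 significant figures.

r = 58230 + 76710 = 1.3494×10⁵ km = 1.349×10⁸ m.
Vis-viva rearranged: 1/a = 2/r − v²/μ = 1.482×10⁻⁸ − 7.477×10⁻⁹ = 7.345×10⁻⁹ m⁻¹.
a = 1.361×10⁸ m = 1.3615×10⁵ km.

a ≈ 1.36×10⁵ km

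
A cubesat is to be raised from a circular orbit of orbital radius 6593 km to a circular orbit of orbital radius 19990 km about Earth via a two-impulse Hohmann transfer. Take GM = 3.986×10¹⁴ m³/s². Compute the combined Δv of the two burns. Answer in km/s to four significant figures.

Δv_total ≈ 3.081 km/s

r₁ = 6593 km = 6.593×10⁶ m.
r₂ = 19990 km = 1.999×10⁷ m.
Transfer ellipse a_t = (r₁ + r₂)/2 = 1.329×10⁷ m.
At r₁: circular v_c1 = √(μ/r₁) = 7775 m/s; transfer-perigee v_p = √[μ(2/r₁ − 1/a_t)] = 9536 m/s.
Δv₁ = v_p − v_c1 = 1760 m/s.
At r₂: circular v_c2 = √(μ/r₂) = 4465 m/s; transfer-apogee v_a = √[μ(2/r₂ − 1/a_t)] = 3145 m/s.
Δv₂ = v_c2 − v_a = 1320 m/s.
Total Δv = Δv₁ + Δv₂ = 3081 m/s = 3.081 km/s.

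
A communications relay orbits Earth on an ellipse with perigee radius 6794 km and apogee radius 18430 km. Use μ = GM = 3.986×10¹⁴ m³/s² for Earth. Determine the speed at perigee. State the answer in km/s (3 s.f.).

Semi-major axis a = (r_p + r_a)/2 = 12612 km = 1.261×10⁷ m.
Vis-viva: v² = μ(2/r − 1/a) = 3.986×10¹⁴ × (2.944×10⁻⁷ − 7.929×10⁻⁸) = 8.573×10⁷ m²/s².
v = 9259 m/s = 9.259 km/s.

v ≈ 9.26 km/s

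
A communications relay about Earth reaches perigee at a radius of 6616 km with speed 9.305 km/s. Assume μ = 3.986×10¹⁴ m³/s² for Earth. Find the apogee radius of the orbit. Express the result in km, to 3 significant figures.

r_p = 6.616×10⁶ m.
Specific energy ε = v²/2 − μ/r = -1.696×10⁷ J/kg, so a = −μ/(2ε) = 1.175×10⁷ m.
The apsides satisfy r_p + r_a = 2a, so the apogee radius is 2a − r_p = 1.689×10⁷ m = 16891 km.

apogee radius ≈ 16900 km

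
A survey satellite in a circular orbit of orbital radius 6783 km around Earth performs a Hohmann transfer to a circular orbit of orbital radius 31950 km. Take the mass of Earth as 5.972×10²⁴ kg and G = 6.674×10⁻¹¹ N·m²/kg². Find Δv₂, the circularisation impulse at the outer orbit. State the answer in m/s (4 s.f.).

μ = GM = 6.674×10⁻¹¹ × 5.972×10²⁴ = 3.986×10¹⁴ m³/s².
r₁ = 6783 km = 6.783×10⁶ m.
r₂ = 31950 km = 3.195×10⁷ m.
Transfer ellipse a_t = (r₁ + r₂)/2 = 1.937×10⁷ m.
At r₁: circular v_c1 = √(μ/r₁) = 7666 m/s; transfer-perigee v_p = √[μ(2/r₁ − 1/a_t)] = 9846 m/s.
At r₂: circular v_c2 = √(μ/r₂) = 3532 m/s; transfer-apogee v_a = √[μ(2/r₂ − 1/a_t)] = 2090 m/s.
Δv₂ = v_c2 − v_a = 1442 m/s.

Δv ≈ 1442 m/s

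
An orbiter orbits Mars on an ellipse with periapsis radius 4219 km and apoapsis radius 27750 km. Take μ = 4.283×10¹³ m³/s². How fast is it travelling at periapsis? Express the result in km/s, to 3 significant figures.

Semi-major axis a = (r_p + r_a)/2 = 15984 km = 1.598×10⁷ m.
Vis-viva: v² = μ(2/r − 1/a) = 4.283×10¹³ × (4.740×10⁻⁷ − 6.256×10⁻⁸) = 1.762×10⁷ m²/s².
v = 4198 m/s = 4.198 km/s.

v ≈ 4.20 km/s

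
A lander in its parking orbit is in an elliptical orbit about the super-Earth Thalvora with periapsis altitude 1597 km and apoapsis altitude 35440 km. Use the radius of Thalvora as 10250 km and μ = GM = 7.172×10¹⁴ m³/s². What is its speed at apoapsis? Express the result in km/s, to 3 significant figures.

r_p = 10250 + 1597 = 11847 km = 1.1847×10⁷ m.
r_a = 10250 + 35440 = 45690 km = 4.5690×10⁷ m.
Semi-major axis a = (r_p + r_a)/2 = 28768 km = 2.877×10⁷ m.
Vis-viva: v² = μ(2/r − 1/a) = 7.172×10¹⁴ × (4.377×10⁻⁸ − 3.476×10⁻⁸) = 6.464×10⁶ m²/s².
v = 2542 m/s = 2.542 km/s.

v ≈ 2.54 km/s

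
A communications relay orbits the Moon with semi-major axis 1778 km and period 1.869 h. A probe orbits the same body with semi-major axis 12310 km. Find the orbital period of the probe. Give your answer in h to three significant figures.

Kepler's third law: T² ∝ a³, so T₂ = T₁ (a₂/a₁)^(3/2).
a₂/a₁ = 6.924, (a₂/a₁)^(3/2) = 18.22.
T₂ = 1.869 × 18.22 = 34.05 h.

T₂ ≈ 34.0 h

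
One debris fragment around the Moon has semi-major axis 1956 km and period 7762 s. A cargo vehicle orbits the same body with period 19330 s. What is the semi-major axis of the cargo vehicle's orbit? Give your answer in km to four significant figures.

a₂ ≈ 3594 km

Kepler's third law: a³ ∝ T², so a₂ = a₁ (T₂/T₁)^(2/3).
T₂/T₁ = 2.490, (T₂/T₁)^(2/3) = 1.837.
a₂ = 1956 × 1.837 = 3594 km.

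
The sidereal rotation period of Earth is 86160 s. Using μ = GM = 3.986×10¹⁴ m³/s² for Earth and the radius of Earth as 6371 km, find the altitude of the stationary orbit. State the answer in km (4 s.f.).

A synchronous orbit has period T, so by Kepler's third law a = (μT²/4π²)^(1/3).
μT²/4π² = 3.986×10¹⁴ × (8.616×10⁴)² / 39.48 = 7.495×10²² m³.
a = 4.216×10⁷ m = 42163 km.
Altitude h = a − R = 42163 − 6371 = 35792 km.

h_sync ≈ 35790 km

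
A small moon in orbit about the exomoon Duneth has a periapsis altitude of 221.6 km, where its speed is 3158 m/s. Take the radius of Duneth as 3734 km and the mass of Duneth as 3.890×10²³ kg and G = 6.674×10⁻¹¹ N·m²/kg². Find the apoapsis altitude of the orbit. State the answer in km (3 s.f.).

apoapsis altitude ≈ 8770 km

μ = GM = 6.674×10⁻¹¹ × 3.890×10²³ = 2.596×10¹³ m³/s².
r_p = 3734 + 221.6 = 3955.6 km = 3.956×10⁶ m.
Specific energy ε = v²/2 − μ/r = -1.577×10⁶ J/kg, so a = −μ/(2ε) = 8.232×10⁶ m.
The apsides satisfy r_p + r_a = 2a, so the apoapsis radius is 2a − r_p = 1.251×10⁷ m = 12509 km.
Apoapsis altitude = 12509 − 3734 = 8774.9 km.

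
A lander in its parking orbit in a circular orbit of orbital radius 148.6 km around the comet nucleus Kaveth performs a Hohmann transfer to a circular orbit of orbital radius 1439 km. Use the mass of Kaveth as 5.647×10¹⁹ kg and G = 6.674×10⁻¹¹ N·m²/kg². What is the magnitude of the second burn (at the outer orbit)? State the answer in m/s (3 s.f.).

Δv ≈ 29.0 m/s

μ = GM = 6.674×10⁻¹¹ × 5.647×10¹⁹ = 3.769×10⁹ m³/s².
r₁ = 148.6 km = 1.486×10⁵ m.
r₂ = 1439 km = 1.439×10⁶ m.
Transfer ellipse a_t = (r₁ + r₂)/2 = 7.938×10⁵ m.
At r₁: circular v_c1 = √(μ/r₁) = 159.3 m/s; transfer-periapsis v_p = √[μ(2/r₁ − 1/a_t)] = 214.4 m/s.
At r₂: circular v_c2 = √(μ/r₂) = 51.18 m/s; transfer-apoapsis v_a = √[μ(2/r₂ − 1/a_t)] = 22.14 m/s.
Δv₂ = v_c2 − v_a = 29.03 m/s.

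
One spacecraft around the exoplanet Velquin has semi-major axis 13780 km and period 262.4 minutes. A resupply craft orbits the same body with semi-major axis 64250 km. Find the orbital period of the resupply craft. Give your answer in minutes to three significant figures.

T₂ ≈ 2640 minutes

Kepler's third law: T² ∝ a³, so T₂ = T₁ (a₂/a₁)^(3/2).
a₂/a₁ = 4.663, (a₂/a₁)^(3/2) = 10.07.
T₂ = 262.4 × 10.07 = 2642 minutes.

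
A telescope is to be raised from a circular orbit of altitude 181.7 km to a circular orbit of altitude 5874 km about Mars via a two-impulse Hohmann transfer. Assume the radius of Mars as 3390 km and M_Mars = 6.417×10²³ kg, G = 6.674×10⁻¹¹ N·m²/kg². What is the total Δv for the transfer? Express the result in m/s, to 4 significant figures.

μ = GM = 6.674×10⁻¹¹ × 6.417×10²³ = 4.283×10¹³ m³/s².
r₁ = 3390 + 181.7 = 3571.7 km = 3.5717×10⁶ m.
r₂ = 3390 + 5874 = 9264.0 km = 9.2640×10⁶ m.
Transfer ellipse a_t = (r₁ + r₂)/2 = 6.418×10⁶ m.
At r₁: circular v_c1 = √(μ/r₁) = 3463 m/s; transfer-periapsis v_p = √[μ(2/r₁ − 1/a_t)] = 4160 m/s.
Δv₁ = v_p − v_c1 = 697.6 m/s.
At r₂: circular v_c2 = √(μ/r₂) = 2150 m/s; transfer-apoapsis v_a = √[μ(2/r₂ − 1/a_t)] = 1604 m/s.
Δv₂ = v_c2 − v_a = 546.1 m/s.
Total Δv = Δv₁ + Δv₂ = 1244 m/s.

Δv_total ≈ 1244 m/s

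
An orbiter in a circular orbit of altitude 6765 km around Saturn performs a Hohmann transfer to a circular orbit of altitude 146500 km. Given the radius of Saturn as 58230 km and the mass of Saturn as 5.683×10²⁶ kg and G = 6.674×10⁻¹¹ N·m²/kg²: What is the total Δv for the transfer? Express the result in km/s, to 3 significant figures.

Δv_total ≈ 9.77 km/s

μ = GM = 6.674×10⁻¹¹ × 5.683×10²⁶ = 3.793×10¹⁶ m³/s².
r₁ = 58230 + 6765 = 64995 km = 6.4995×10⁷ m.
r₂ = 58230 + 146500 = 204730 km = 2.0473×10⁸ m.
Transfer ellipse a_t = (r₁ + r₂)/2 = 1.349×10⁸ m.
At r₁: circular v_c1 = √(μ/r₁) = 24160 m/s; transfer-perikrone v_p = √[μ(2/r₁ − 1/a_t)] = 29760 m/s.
Δv₁ = v_p − v_c1 = 5607 m/s.
At r₂: circular v_c2 = √(μ/r₂) = 13610 m/s; transfer-apokrone v_a = √[μ(2/r₂ − 1/a_t)] = 9449 m/s.
Δv₂ = v_c2 − v_a = 4162 m/s.
Total Δv = Δv₁ + Δv₂ = 9769 m/s = 9.769 km/s.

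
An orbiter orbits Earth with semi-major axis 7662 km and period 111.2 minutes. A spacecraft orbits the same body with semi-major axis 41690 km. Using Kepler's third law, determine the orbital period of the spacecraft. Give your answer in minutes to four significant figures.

Kepler's third law: T² ∝ a³, so T₂ = T₁ (a₂/a₁)^(3/2).
a₂/a₁ = 5.441, (a₂/a₁)^(3/2) = 12.69.
T₂ = 111.2 × 12.69 = 1411 minutes.

T₂ ≈ 1411 minutes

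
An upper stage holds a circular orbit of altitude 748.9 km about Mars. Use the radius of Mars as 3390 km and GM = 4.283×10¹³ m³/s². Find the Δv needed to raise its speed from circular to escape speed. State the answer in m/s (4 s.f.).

r = 3390 + 748.9 = 4138.9 km = 4.1389×10⁶ m.
Circular speed v_c = √(μ/r) = 3217 m/s.
Escape speed v_esc = √(2μ/r) = √2 × v_c = 4549 m/s.
Δv = v_esc − v_c = 1332 m/s.

Δv ≈ 1332 m/s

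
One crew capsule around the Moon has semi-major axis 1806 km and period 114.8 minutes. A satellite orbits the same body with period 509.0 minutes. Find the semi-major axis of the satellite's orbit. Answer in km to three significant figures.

Kepler's third law: a³ ∝ T², so a₂ = a₁ (T₂/T₁)^(2/3).
T₂/T₁ = 4.434, (T₂/T₁)^(2/3) = 2.699.
a₂ = 1806 × 2.699 = 4874 km.

a₂ ≈ 4870 km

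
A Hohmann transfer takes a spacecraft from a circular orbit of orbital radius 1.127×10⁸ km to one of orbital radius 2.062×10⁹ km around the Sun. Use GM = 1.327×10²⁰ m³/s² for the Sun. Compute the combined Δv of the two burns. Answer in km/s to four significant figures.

Δv_total ≈ 18.38 km/s

r₁ = 1.127×10⁸ km = 1.127×10¹¹ m.
r₂ = 2.062×10⁹ km = 2.062×10¹² m.
Transfer ellipse a_t = (r₁ + r₂)/2 = 1.087×10¹² m.
At r₁: circular v_c1 = √(μ/r₁) = 34310 m/s; transfer-perihelion v_p = √[μ(2/r₁ − 1/a_t)] = 47250 m/s.
Δv₁ = v_p − v_c1 = 12940 m/s.
At r₂: circular v_c2 = √(μ/r₂) = 8022 m/s; transfer-aphelion v_a = √[μ(2/r₂ − 1/a_t)] = 2583 m/s.
Δv₂ = v_c2 − v_a = 5439 m/s.
Total Δv = Δv₁ + Δv₂ = 18380 m/s = 18.38 km/s.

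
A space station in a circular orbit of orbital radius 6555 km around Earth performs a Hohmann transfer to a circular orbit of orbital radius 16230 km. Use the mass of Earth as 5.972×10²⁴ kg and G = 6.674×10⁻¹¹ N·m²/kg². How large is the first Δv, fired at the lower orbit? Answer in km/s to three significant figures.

Δv ≈ 1.51 km/s

μ = GM = 6.674×10⁻¹¹ × 5.972×10²⁴ = 3.986×10¹⁴ m³/s².
r₁ = 6555 km = 6.555×10⁶ m.
r₂ = 16230 km = 1.623×10⁷ m.
Transfer ellipse a_t = (r₁ + r₂)/2 = 1.139×10⁷ m.
At r₁: circular v_c1 = √(μ/r₁) = 7798 m/s; transfer-perigee v_p = √[μ(2/r₁ − 1/a_t)] = 9307 m/s.
Δv₁ = v_p − v_c1 = 1509 m/s.
= 1.509 km/s.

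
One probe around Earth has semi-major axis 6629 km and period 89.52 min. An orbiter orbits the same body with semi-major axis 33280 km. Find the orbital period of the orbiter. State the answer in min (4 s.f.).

Kepler's third law: T² ∝ a³, so T₂ = T₁ (a₂/a₁)^(3/2).
a₂/a₁ = 5.020, (a₂/a₁)^(3/2) = 11.25.
T₂ = 89.52 × 11.25 = 1007 min.

T₂ ≈ 1007 min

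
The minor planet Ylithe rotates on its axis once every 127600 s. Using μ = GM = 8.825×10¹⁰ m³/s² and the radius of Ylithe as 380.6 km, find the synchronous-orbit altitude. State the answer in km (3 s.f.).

h_sync ≈ 2930 km

A synchronous orbit has period T, so by Kepler's third law a = (μT²/4π²)^(1/3).
μT²/4π² = 8.825×10¹⁰ × (1.276×10⁵)² / 39.48 = 3.640×10¹⁹ m³.
a = 3.314×10⁶ m = 3314.0 km.
Altitude h = a − R = 3314.0 − 380.6 = 2933.4 km.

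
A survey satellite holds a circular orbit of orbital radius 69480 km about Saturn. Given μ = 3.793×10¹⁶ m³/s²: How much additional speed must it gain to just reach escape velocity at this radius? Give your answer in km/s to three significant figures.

r = 69480 km = 6.948×10⁷ m.
Circular speed v_c = √(μ/r) = 23360 m/s.
Escape speed v_esc = √(2μ/r) = √2 × v_c = 33040 m/s.
Δv = v_esc − v_c = 9678 m/s = 9.678 km/s.

Δv ≈ 9.68 km/s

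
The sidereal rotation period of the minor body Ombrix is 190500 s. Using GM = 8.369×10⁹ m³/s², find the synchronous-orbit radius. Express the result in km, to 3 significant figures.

A synchronous orbit has period T, so by Kepler's third law a = (μT²/4π²)^(1/3).
μT²/4π² = 8.369×10⁹ × (1.905×10⁵)² / 39.48 = 7.693×10¹⁸ m³.
a = 1.974×10⁶ m = 1974.1 km.

r_sync ≈ 1970 km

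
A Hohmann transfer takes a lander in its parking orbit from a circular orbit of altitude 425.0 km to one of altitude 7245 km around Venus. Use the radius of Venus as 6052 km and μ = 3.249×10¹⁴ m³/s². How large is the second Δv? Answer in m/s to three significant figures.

r₁ = 6052 + 425.0 = 6477.0 km = 6.4770×10⁶ m.
r₂ = 6052 + 7245 = 13297 km = 1.3297×10⁷ m.
Transfer ellipse a_t = (r₁ + r₂)/2 = 9.887×10⁶ m.
At r₁: circular v_c1 = √(μ/r₁) = 7083 m/s; transfer-periapsis v_p = √[μ(2/r₁ − 1/a_t)] = 8214 m/s.
At r₂: circular v_c2 = √(μ/r₂) = 4943 m/s; transfer-apoapsis v_a = √[μ(2/r₂ − 1/a_t)] = 4001 m/s.
Δv₂ = v_c2 − v_a = 942.2 m/s.

Δv ≈ 942 m/s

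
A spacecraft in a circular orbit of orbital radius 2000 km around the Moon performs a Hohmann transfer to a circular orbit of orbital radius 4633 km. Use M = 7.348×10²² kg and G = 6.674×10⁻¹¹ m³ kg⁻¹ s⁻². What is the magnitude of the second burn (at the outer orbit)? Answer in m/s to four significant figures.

Δv ≈ 229.9 m/s

μ = GM = 6.674×10⁻¹¹ × 7.348×10²² = 4.904×10¹² m³/s².
r₁ = 2000 km = 2.000×10⁶ m.
r₂ = 4633 km = 4.633×10⁶ m.
Transfer ellipse a_t = (r₁ + r₂)/2 = 3.316×10⁶ m.
At r₁: circular v_c1 = √(μ/r₁) = 1566 m/s; transfer-perilune v_p = √[μ(2/r₁ − 1/a_t)] = 1851 m/s.
At r₂: circular v_c2 = √(μ/r₂) = 1029 m/s; transfer-apolune v_a = √[μ(2/r₂ − 1/a_t)] = 799.0 m/s.
Δv₂ = v_c2 − v_a = 229.9 m/s.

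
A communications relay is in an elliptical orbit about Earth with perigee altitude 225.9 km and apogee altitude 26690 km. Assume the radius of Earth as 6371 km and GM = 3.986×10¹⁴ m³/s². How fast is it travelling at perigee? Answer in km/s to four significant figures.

r_p = 6371 + 225.9 = 6596.9 km = 6.5969×10⁶ m.
r_a = 6371 + 26690 = 33061 km = 3.3061×10⁷ m.
Semi-major axis a = (r_p + r_a)/2 = 19829 km = 1.983×10⁷ m.
Vis-viva: v² = μ(2/r − 1/a) = 3.986×10¹⁴ × (3.032×10⁻⁷ − 5.043×10⁻⁸) = 1.007×10⁸ m²/s².
v = 10040 m/s = 10.04 km/s.

v ≈ 10.04 km/s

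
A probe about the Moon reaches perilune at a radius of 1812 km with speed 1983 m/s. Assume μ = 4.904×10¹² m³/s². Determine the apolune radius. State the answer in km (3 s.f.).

r_p = 1.812×10⁶ m.
Specific energy ε = v²/2 − μ/r = -7.403×10⁵ J/kg, so a = −μ/(2ε) = 3.312×10⁶ m.
The apsides satisfy r_p + r_a = 2a, so the apolune radius is 2a − r_p = 4.813×10⁶ m = 4812.7 km.

apolune radius ≈ 4810 km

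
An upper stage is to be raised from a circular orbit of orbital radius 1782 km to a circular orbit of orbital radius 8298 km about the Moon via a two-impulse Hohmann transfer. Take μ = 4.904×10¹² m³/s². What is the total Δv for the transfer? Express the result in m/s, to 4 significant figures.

r₁ = 1782 km = 1.782×10⁶ m.
r₂ = 8298 km = 8.298×10⁶ m.
Transfer ellipse a_t = (r₁ + r₂)/2 = 5.040×10⁶ m.
At r₁: circular v_c1 = √(μ/r₁) = 1659 m/s; transfer-perilune v_p = √[μ(2/r₁ − 1/a_t)] = 2129 m/s.
Δv₁ = v_p − v_c1 = 469.7 m/s.
At r₂: circular v_c2 = √(μ/r₂) = 768.8 m/s; transfer-apolune v_a = √[μ(2/r₂ − 1/a_t)] = 457.1 m/s.
Δv₂ = v_c2 − v_a = 311.6 m/s.
Total Δv = Δv₁ + Δv₂ = 781.3 m/s.

Δv_total ≈ 781.3 m/s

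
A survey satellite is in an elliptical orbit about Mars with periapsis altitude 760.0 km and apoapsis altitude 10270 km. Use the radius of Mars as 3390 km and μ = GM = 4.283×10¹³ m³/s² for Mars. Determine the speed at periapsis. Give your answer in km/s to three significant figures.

v ≈ 3.98 km/s

r_p = 3390 + 760.0 = 4150.0 km = 4.1500×10⁶ m.
r_a = 3390 + 10270 = 13660 km = 1.3660×10⁷ m.
Semi-major axis a = (r_p + r_a)/2 = 8905.0 km = 8.905×10⁶ m.
Vis-viva: v² = μ(2/r − 1/a) = 4.283×10¹³ × (4.819×10⁻⁷ − 1.123×10⁻⁷) = 1.583×10⁷ m²/s².
v = 3979 m/s = 3.979 km/s.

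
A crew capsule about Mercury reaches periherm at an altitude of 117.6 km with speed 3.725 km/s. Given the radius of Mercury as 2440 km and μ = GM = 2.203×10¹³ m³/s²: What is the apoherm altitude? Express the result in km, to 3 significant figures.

r_p = 2440 + 117.6 = 2557.6 km = 2.558×10⁶ m.
Specific energy ε = v²/2 − μ/r = -1.676×10⁶ J/kg, so a = −μ/(2ε) = 6.573×10⁶ m.
The apsides satisfy r_p + r_a = 2a, so the apoherm radius is 2a − r_p = 1.059×10⁷ m = 10589 km.
Apoherm altitude = 10589 − 2440 = 8148.9 km.

apoherm altitude ≈ 8150 km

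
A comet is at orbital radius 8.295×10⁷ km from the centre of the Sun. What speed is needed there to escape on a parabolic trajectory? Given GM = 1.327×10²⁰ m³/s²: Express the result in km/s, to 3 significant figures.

r = 8.295×10⁷ km = 8.295×10¹⁰ m.
Escape speed v_esc = √(2μ/r) = √(2 × 1.327×10²⁰ / 8.295×10¹⁰) = √(3.200×10⁹) = 56560 m/s.
= 56.56 km/s.

v_esc ≈ 56.6 km/s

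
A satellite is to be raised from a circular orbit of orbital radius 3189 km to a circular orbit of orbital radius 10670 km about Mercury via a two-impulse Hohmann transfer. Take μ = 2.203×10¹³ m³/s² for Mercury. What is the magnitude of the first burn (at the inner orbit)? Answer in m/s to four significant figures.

Δv ≈ 633.1 m/s

r₁ = 3189 km = 3.189×10⁶ m.
r₂ = 10670 km = 1.067×10⁷ m.
Transfer ellipse a_t = (r₁ + r₂)/2 = 6.930×10⁶ m.
At r₁: circular v_c1 = √(μ/r₁) = 2628 m/s; transfer-periherm v_p = √[μ(2/r₁ − 1/a_t)] = 3261 m/s.
Δv₁ = v_p − v_c1 = 633.1 m/s.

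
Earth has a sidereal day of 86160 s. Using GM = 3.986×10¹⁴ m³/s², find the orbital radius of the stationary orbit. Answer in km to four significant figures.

r_sync ≈ 42160 km

A synchronous orbit has period T, so by Kepler's third law a = (μT²/4π²)^(1/3).
μT²/4π² = 3.986×10¹⁴ × (8.616×10⁴)² / 39.48 = 7.495×10²² m³.
a = 4.216×10⁷ m = 42163 km.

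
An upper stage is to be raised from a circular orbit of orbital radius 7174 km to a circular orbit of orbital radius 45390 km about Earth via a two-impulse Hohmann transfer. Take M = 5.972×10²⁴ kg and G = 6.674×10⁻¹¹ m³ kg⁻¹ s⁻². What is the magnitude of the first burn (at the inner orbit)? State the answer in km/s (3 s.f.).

Δv ≈ 2.34 km/s

μ = GM = 6.674×10⁻¹¹ × 5.972×10²⁴ = 3.986×10¹⁴ m³/s².
r₁ = 7174 km = 7.174×10⁶ m.
r₂ = 45390 km = 4.539×10⁷ m.
Transfer ellipse a_t = (r₁ + r₂)/2 = 2.628×10⁷ m.
At r₁: circular v_c1 = √(μ/r₁) = 7454 m/s; transfer-perigee v_p = √[μ(2/r₁ − 1/a_t)] = 9795 m/s.
Δv₁ = v_p − v_c1 = 2342 m/s.
= 2.342 km/s.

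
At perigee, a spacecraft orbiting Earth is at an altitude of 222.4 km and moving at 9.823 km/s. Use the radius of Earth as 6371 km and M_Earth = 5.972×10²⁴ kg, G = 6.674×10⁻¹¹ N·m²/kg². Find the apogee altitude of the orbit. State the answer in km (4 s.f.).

apogee altitude ≈ 19690 km

μ = GM = 6.674×10⁻¹¹ × 5.972×10²⁴ = 3.986×10¹⁴ m³/s².
r_p = 6371 + 222.4 = 6593.4 km = 6.593×10⁶ m.
Specific energy ε = v²/2 − μ/r = -1.220×10⁷ J/kg, so a = −μ/(2ε) = 1.633×10⁷ m.
The apsides satisfy r_p + r_a = 2a, so the apogee radius is 2a − r_p = 2.606×10⁷ m = 26065 km.
Apogee altitude = 26065 − 6371 = 19694 km.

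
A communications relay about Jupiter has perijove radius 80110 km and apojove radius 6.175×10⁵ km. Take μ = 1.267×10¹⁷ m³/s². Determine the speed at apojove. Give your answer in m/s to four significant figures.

v ≈ 6865 m/s

Semi-major axis a = (r_p + r_a)/2 = 3.4880×10⁵ km = 3.488×10⁸ m.
Vis-viva: v² = μ(2/r − 1/a) = 1.267×10¹⁷ × (3.239×10⁻⁹ − 2.867×10⁻⁹) = 4.712×10⁷ m²/s².
v = 6865 m/s.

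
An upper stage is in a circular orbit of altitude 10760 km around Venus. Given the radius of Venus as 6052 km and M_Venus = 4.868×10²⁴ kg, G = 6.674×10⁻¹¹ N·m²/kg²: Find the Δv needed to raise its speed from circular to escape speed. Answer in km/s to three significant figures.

Δv ≈ 1.82 km/s

μ = GM = 6.674×10⁻¹¹ × 4.868×10²⁴ = 3.249×10¹⁴ m³/s².
r = 6052 + 10760 = 16812 km = 1.6812×10⁷ m.
Circular speed v_c = √(μ/r) = 4396 m/s.
Escape speed v_esc = √(2μ/r) = √2 × v_c = 6217 m/s.
Δv = v_esc − v_c = 1821 m/s = 1.821 km/s.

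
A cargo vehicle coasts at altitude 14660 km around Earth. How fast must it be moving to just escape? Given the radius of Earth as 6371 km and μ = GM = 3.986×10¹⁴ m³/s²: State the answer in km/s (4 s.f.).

r = 6371 + 14660 = 21031 km = 2.1031×10⁷ m.
Escape speed v_esc = √(2μ/r) = √(2 × 3.986×10¹⁴ / 2.103×10⁷) = √(3.791×10⁷) = 6157 m/s.
= 6.157 km/s.

v_esc ≈ 6.157 km/s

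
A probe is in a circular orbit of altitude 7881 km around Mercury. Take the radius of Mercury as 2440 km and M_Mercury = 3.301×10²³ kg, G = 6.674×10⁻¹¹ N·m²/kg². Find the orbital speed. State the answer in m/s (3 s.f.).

v ≈ 1460 m/s

μ = GM = 6.674×10⁻¹¹ × 3.301×10²³ = 2.203×10¹³ m³/s².
r = 2440 + 7881 = 10321 km = 1.0321×10⁷ m.
For a circular orbit v = √(μ/r) = √(2.203×10¹³ / 1.032×10⁷) = √(2.135×10⁶) = 1461 m/s.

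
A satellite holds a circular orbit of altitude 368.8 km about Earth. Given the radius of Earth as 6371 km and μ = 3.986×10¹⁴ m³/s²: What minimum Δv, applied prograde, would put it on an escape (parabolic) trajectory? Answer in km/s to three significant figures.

Δv ≈ 3.19 km/s

r = 6371 + 368.8 = 6739.8 km = 6.7398×10⁶ m.
Circular speed v_c = √(μ/r) = 7690 m/s.
Escape speed v_esc = √(2μ/r) = √2 × v_c = 10880 m/s.
Δv = v_esc − v_c = 3185 m/s = 3.185 km/s.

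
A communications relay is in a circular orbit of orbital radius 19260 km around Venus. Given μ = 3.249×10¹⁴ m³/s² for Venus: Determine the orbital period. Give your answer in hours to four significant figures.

r = 19260 km = 1.926×10⁷ m.
Kepler's third law: T = 2π√(r³/μ) = 2π√((1.926×10⁷)³ / 3.249×10¹⁴).
r³/μ = 2.199×10⁷ s², so T = 2π × 4.689×10³ = 2.946×10⁴ s.
Converting: 2.946×10⁴ s ÷ 3600 = 8.184 hours.

T ≈ 8.184 hours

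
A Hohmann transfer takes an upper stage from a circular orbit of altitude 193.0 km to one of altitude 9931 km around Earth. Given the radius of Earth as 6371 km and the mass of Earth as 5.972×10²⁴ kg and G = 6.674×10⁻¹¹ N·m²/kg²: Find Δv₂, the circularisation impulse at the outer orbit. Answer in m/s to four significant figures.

μ = GM = 6.674×10⁻¹¹ × 5.972×10²⁴ = 3.986×10¹⁴ m³/s².
r₁ = 6371 + 193.0 = 6564.0 km = 6.5640×10⁶ m.
r₂ = 6371 + 9931 = 16302 km = 1.6302×10⁷ m.
Transfer ellipse a_t = (r₁ + r₂)/2 = 1.143×10⁷ m.
At r₁: circular v_c1 = √(μ/r₁) = 7792 m/s; transfer-perigee v_p = √[μ(2/r₁ − 1/a_t)] = 9305 m/s.
At r₂: circular v_c2 = √(μ/r₂) = 4945 m/s; transfer-apogee v_a = √[μ(2/r₂ − 1/a_t)] = 3747 m/s.
Δv₂ = v_c2 − v_a = 1198 m/s.

Δv ≈ 1198 m/s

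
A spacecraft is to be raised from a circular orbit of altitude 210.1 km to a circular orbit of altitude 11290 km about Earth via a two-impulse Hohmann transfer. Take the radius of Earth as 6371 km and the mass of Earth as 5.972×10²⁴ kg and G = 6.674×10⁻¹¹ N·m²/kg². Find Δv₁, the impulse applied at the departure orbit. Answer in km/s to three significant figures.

μ = GM = 6.674×10⁻¹¹ × 5.972×10²⁴ = 3.986×10¹⁴ m³/s².
r₁ = 6371 + 210.1 = 6581.1 km = 6.5811×10⁶ m.
r₂ = 6371 + 11290 = 17661 km = 1.7661×10⁷ m.
Transfer ellipse a_t = (r₁ + r₂)/2 = 1.212×10⁷ m.
At r₁: circular v_c1 = √(μ/r₁) = 7782 m/s; transfer-perigee v_p = √[μ(2/r₁ − 1/a_t)] = 9394 m/s.
Δv₁ = v_p − v_c1 = 1612 m/s.
= 1.612 km/s.

Δv ≈ 1.61 km/s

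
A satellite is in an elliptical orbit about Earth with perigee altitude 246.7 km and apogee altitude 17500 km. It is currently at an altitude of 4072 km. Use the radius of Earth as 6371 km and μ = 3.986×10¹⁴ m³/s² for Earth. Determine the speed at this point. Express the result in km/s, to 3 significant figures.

r_p = 6371 + 246.7 = 6617.7 km = 6.6177×10⁶ m.
r_a = 6371 + 17500 = 23871 km = 2.3871×10⁷ m.
r = 6371 + 4072 = 10443 km = 1.044×10⁷ m.
Semi-major axis a = (r_p + r_a)/2 = 15244 km = 1.524×10⁷ m.
Vis-viva: v² = μ(2/r − 1/a) = 3.986×10¹⁴ × (1.915×10⁻⁷ − 6.560×10⁻⁸) = 5.019×10⁷ m²/s².
v = 7085 m/s = 7.085 km/s.

v ≈ 7.08 km/s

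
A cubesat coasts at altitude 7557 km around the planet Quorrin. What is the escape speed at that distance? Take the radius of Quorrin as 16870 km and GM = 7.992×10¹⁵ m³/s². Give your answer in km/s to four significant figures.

v_esc ≈ 25.58 km/s

r = 16870 + 7557 = 24427 km = 2.4427×10⁷ m.
Escape speed v_esc = √(2μ/r) = √(2 × 7.992×10¹⁵ / 2.443×10⁷) = √(6.544×10⁸) = 25580 m/s.
= 25.58 km/s.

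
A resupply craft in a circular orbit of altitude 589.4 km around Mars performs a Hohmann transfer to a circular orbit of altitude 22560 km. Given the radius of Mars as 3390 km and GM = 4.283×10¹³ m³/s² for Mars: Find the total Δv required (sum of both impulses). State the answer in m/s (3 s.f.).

r₁ = 3390 + 589.4 = 3979.4 km = 3.9794×10⁶ m.
r₂ = 3390 + 22560 = 25950 km = 2.5950×10⁷ m.
Transfer ellipse a_t = (r₁ + r₂)/2 = 1.496×10⁷ m.
At r₁: circular v_c1 = √(μ/r₁) = 3281 m/s; transfer-periapsis v_p = √[μ(2/r₁ − 1/a_t)] = 4320 m/s.
Δv₁ = v_p − v_c1 = 1039 m/s.
At r₂: circular v_c2 = √(μ/r₂) = 1285 m/s; transfer-apoapsis v_a = √[μ(2/r₂ − 1/a_t)] = 662.5 m/s.
Δv₂ = v_c2 − v_a = 622.2 m/s.
Total Δv = Δv₁ + Δv₂ = 1662 m/s.

Δv_total ≈ 1660 m/s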